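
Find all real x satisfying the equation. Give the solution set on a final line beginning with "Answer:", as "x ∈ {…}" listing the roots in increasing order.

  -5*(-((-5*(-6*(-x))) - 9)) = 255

Step 1. [-5*(-((-5*(-6*(-x))) - 9)) = 255] divide by the outer -5 ⇒ div: -((-5*(-6*(-x))) - 9) = -51.
Step 2. [-((-5*(-6*(-x))) - 9) = -51] leading − — multiply by −1 ⇒ neg: (-5*(-6*(-x))) - 9 = 51.
Step 3. [(-5*(-6*(-x))) - 9 = 51] the outer -9 inverts by adding 9. So sub: -5*(-6*(-x)) = 60.
Step 4. [-5*(-6*(-x)) = 60] -5·(inner) — divide through by -5. So div: -6*(-x) = -12.
Step 5. [-6*(-x) = -12] divide by the outer -6, so div: -x = 2.
Step 6. [-x = 2] LHS negated; negate both sides. So neg: x = -2.

Answer: x ∈ {-2}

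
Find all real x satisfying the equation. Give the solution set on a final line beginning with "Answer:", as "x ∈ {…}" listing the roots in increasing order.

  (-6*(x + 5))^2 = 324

Step 1. [(-6*(x + 5))^2 = 324] 324 ≥ 0, LHS is (·)² — take ±√ ⇒ sqrt: -6*(x + 5) = 18 or -18.
Step 2. [-6*(x + 5) = 18 or -18] -6 out front; divide by -6, so div: x + 5 = -3 or 3.
Step 3. [x + 5 = -3 or 3] +5 is outermost — subtract 5 both sides, so sub: x = -8 or -2.

Answer: x ∈ {-8, -2}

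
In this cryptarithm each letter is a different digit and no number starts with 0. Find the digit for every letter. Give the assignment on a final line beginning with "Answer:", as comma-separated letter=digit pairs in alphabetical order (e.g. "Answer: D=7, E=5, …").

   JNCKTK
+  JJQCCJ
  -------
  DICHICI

Step 1. [col 1: K + J ≡ I (mod 10)] I=3 is one option consistent with column 1 (K + J ≡ I (mod 10), carry-in 0) — take it, so I=3.
Step 2. [col 1: K + J ≡ I (mod 10)] no forcing yet in column 1 (carry-in 0); K=7 is free and consistent — try it, so K=7.
Step 3. [col 1: K + J ≡ I (mod 10)] column 1 reads K+J+carry(0)=I with K=7, I=3; with digits 3,7 already taken and all letters distinct, the only value for J is 6, so J=6.
Step 4. [D] adding two 6-digit numbers gives at most 6+1 digits, and here it does — D is that final carry and must be 1. So D=1.
Step 5. [col 2: T + C ≡ C (mod 10)] in column 2 we have T+C≡C with carry-in 1; given nothing yet and digits 1,3,6,7 already taken and all letters distinct, that pins T to 9, so T=9.
Step 6. [col 2: T + C ≡ C (mod 10)] several values work for C in column 2 (T + C ≡ C (mod 10), carry-in 1); try C=5 ⇒ C=5.
Step 7. [col 4: C + Q ≡ H (mod 10)] column 4 (C + Q ≡ H (mod 10), carry-in 1) doesn't pin H yet; pick H=0 and continue. So H=0.
Step 8. [col 4: C + Q ≡ H (mod 10)] from column 4 (C=5, H=0, carry-in 1, digits 0,1,3,5,6,7,9 already taken and all letters distinct): Q must equal 4, so Q=4.
Step 9. [col 5: N + J ≡ C (mod 10)] in column 5 we have N+J≡C with carry-in 1; given J=6, C=5 and digits 0,1,3,4,5,6,7,9 already taken and all letters distinct, that pins N to 8 ⇒ N=8.

Answer: C=5, D=1, H=0, I=3, J=6, K=7, N=8, Q=4, T=9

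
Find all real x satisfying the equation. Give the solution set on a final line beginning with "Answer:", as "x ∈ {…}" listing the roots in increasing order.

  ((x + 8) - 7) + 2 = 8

Step 1. [((x + 8) - 7) + 2 = 8] +2 is outermost — subtract 2 both sides ⇒ sub: (x + 8) - 7 = 6.
Step 2. [(x + 8) - 7 = 6] add 7: x sits inside (… - 7) ⇒ sub: x + 8 = 13.
Step 3. [x + 8 = 13] +8 is outermost — subtract 8 both sides. So sub: x = 5.

Answer: x ∈ {5}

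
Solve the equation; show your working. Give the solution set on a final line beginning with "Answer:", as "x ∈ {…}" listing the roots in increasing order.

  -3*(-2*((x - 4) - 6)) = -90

Step 1. [-3*(-2*((x - 4) - 6)) = -90] divide by the outer -3, so div: -2*((x - 4) - 6) = 30.
Step 2. [-2*((x - 4) - 6) = 30] leading coefficient -2: divide by -2 ⇒ div: (x - 4) - 6 = -15.
Step 3. [(x - 4) - 6 = -15] the outer -6 inverts by adding 6, so sub: x - 4 = -9.
Step 4. [x - 4 = -9] the outer -4 inverts by adding 4. So sub: x = -5.

Answer: x ∈ {-5}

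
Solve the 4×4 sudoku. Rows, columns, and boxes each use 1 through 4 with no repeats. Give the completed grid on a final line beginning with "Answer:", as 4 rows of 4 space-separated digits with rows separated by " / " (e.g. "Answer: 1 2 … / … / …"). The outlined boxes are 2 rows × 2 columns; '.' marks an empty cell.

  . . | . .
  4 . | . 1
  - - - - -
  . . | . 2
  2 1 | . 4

Step 1. [r1c4∈{3}] r1c4 has the single candidate 3 ⇒ r1c4=3.
Step 2. [r2c2∈{2,3}] 3 has one home in row 2: r2c2, so r2c2=3.
Step 3. [r2c3∈{2}] only 2 remains possible at r2c3 ⇒ r2c3=2.
Step 4. [r3c1∈{3}] r3c1's peers cover all but 3 ⇒ r3c1=3.
Step 5. [r1c3∈{4}] only 4 remains possible at r1c3, so r1c3=4.
Step 6. [r3c2∈{4}] r3c2 has the single candidate 4. So r3c2=4.
Step 7. [r1c2∈{2}] r1c2 has the single candidate 2, so r1c2=2.
Step 8. [r3c3∈{1}] r3c3 is down to just 1, so r3c3=1.
Step 9. [r4c3∈{3}] r4c3 has the single candidate 3 ⇒ r4c3=3.
Step 10. [r1c1∈{1}] nothing but 1 survives at r1c1. So r1c1=1.

Answer: 1 2 4 3 / 4 3 2 1 / 3 4 1 2 / 2 1 3 4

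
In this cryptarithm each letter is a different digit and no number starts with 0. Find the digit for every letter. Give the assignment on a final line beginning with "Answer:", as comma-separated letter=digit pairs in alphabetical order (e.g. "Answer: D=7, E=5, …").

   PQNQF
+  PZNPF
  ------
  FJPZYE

Step 1. [col 1: F + F ≡ E (mod 10)] column 1 (F + F ≡ E (mod 10), carry-in 0) doesn't pin F yet; pick F=1 and continue ⇒ F=1.
Step 2. [col 1: F + F ≡ E (mod 10)] column 1: given F=1, carry-in 0, and digits 1 already taken and all letters distinct, F+F≡E (mod 10) forces E=2. So E=2.
Step 3. [col 2: Q + P ≡ Y (mod 10)] no forcing yet in column 2 (carry-in 0); P=9 is free and consistent — try it. So P=9.
Step 4. [col 2: Q + P ≡ Y (mod 10)] no forcing yet in column 2 (carry-in 0); Y=4 is free and consistent — try it, so Y=4.
Step 5. [col 2: Q + P ≡ Y (mod 10)] in column 2 we have Q+P≡Y with carry-in 0; given P=9, Y=4 and digits 1,2,4,9 already taken and all letters distinct, that pins Q to 5 ⇒ Q=5.
Step 6. [col 3: N + N ≡ Z (mod 10)] N=6 is one option consistent with column 3 (N + N ≡ Z (mod 10), carry-in 1) — take it ⇒ N=6.
Step 7. [col 3: N + N ≡ Z (mod 10)] column 3 reads N+N+carry(1)=Z with N=6; with digits 1,2,4,5,6,9 already taken and all letters distinct, the only value for Z is 3. So Z=3.
Step 8. [col 5: P + P ≡ J (mod 10)] from column 5 (P=9, carry-in 0, digits 1,2,3,4,5,6,9 already taken and all letters distinct): J must equal 8 ⇒ J=8.

Answer: E=2, F=1, J=8, N=6, P=9, Q=5, Y=4, Z=3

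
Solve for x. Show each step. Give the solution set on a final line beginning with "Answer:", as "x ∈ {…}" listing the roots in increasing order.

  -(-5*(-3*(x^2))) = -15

Step 1. [-(-5*(-3*(x^2))) = -15] leading − — multiply by −1 ⇒ neg: -5*(-3*(x^2)) = 15.
Step 2. [-5*(-3*(x^2)) = 15] divide by the outer -5. So div: -3*(x^2) = -3.
Step 3. [-3*(x^2) = -3] -3 out front; divide by -3 ⇒ div: x^2 = 1.
Step 4. [x^2 = 1] √ both sides: 1 ≥ 0 gives two branches ⇒ sqrt: x = 1 or -1.

Answer: x ∈ {-1, 1}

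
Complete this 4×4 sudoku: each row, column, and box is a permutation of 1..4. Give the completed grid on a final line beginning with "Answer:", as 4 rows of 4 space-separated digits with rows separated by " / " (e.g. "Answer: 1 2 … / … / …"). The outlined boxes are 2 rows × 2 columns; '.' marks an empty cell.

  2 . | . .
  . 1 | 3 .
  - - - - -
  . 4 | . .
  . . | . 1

Step 1. [r3c4∈{2,3}] col 4 places 3 nowhere but r3c4, so r3c4=3.
Step 2. [r4c3∈{2,4}] row 4 places 4 nowhere but r4c3 ⇒ r4c3=4.
Step 3. [r2c1∈{4}] r2c1 is down to just 4. So r2c1=4.
Step 4. [r1c2∈{3}] nothing but 3 survives at r1c2 ⇒ r1c2=3.
Step 5. [r2c4∈{2}] nothing but 2 survives at r2c4 ⇒ r2c4=2.
Step 6. [r1c3∈{1}] only 1 remains possible at r1c3. So r1c3=1.
Step 7. [r3c3∈{2}] r3c3 has the single candidate 2 ⇒ r3c3=2.
Step 8. [r1c4∈{4}] r1c4 has the single candidate 4 ⇒ r1c4=4.
Step 9. [r4c2∈{2}] nothing but 2 survives at r4c2. So r4c2=2.
Step 10. [r3c1∈{1}] r3c1's peers cover all but 1, so r3c1=1.
Step 11. [r4c1∈{3}] r4c1 has the single candidate 3. So r4c1=3.

Answer: 2 3 1 4 / 4 1 3 2 / 1 4 2 3 / 3 2 4 1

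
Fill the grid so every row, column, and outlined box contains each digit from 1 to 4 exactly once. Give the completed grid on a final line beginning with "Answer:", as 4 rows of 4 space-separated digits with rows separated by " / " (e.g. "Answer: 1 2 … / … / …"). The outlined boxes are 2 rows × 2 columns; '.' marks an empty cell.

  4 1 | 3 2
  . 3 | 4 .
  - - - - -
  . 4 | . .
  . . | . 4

Step 1. [r4c2∈{2}] r4c2's peers cover all but 2, so r4c2=2.
Step 2. [r4c3∈{1}] only 1 remains possible at r4c3 ⇒ r4c3=1.
Step 3. [r4c1∈{3}] r4c1's peers cover all but 3 ⇒ r4c1=3.
Step 4. [r3c3∈{2}] r3c3's peers cover all but 2. So r3c3=2.
Step 5. [r3c1∈{1}] r3c1's peers cover all but 1. So r3c1=1.
Step 6. [r2c4∈{1}] nothing but 1 survives at r2c4 ⇒ r2c4=1.
Step 7. [r2c1∈{2}] r2c1 has the single candidate 2. So r2c1=2.
Step 8. [r3c4∈{3}] r3c4's peers cover all but 3. So r3c4=3.

Answer: 4 1 3 2 / 2 3 4 1 / 1 4 2 3 / 3 2 1 4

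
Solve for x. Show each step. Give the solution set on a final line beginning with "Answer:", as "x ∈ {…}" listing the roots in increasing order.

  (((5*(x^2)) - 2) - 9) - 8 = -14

Step 1. [(((5*(x^2)) - 2) - 9) - 8 = -14] add 8: x sits inside (… - 8). So sub: ((5*(x^2)) - 2) - 9 = -6.
Step 2. [((5*(x^2)) - 2) - 9 = -6] 9 comes off first (add 9). So sub: (5*(x^2)) - 2 = 3.
Step 3. [(5*(x^2)) - 2 = 3] add 2: x sits inside (… - 2), so sub: 5*(x^2) = 5.
Step 4. [5*(x^2) = 5] LHS = 5·(…); ÷5 both sides ⇒ div: x^2 = 1.
Step 5. [x^2 = 1] √ both sides: 1 ≥ 0 gives two branches, so sqrt: x = 1 or -1.

Answer: x ∈ {-1, 1}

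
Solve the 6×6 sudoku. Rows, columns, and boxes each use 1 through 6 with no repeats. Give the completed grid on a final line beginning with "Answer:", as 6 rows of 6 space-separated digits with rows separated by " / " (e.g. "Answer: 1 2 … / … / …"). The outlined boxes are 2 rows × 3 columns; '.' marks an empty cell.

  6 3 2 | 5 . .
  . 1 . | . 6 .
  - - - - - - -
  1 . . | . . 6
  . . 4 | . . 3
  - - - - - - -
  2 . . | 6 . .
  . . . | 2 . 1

Step 1. [r4c1∈{5}] nothing but 5 survives at r4c1. So r4c1=5.
Step 2. [r5c6∈{4,5}] in col 6, 5 fits only at r5c6. So r5c6=5.
Step 3. [r6c1∈{3,4}] r6c1 is the only open cell in col 1 admitting 3. So r6c1=3.
Step 4. [r6c5∈{4}] r6c5 is down to just 4. So r6c5=4.
Step 5. [r2c1∈{4}] r2c1 has the single candidate 4. So r2c1=4.
Step 6. [r6c2∈{5,6}] 5 has one home in col 2: r6c2 ⇒ r6c2=5.
Step 7. [r3c2∈{2}] r3c2 is down to just 2. So r3c2=2.
Step 8. [r4c4∈{1}] r4c4 has the single candidate 1 ⇒ r4c4=1.
Step 9. [r5c2∈{4}] r5c2 is down to just 4 ⇒ r5c2=4.
Step 10. [r3c3∈{3}] r3c3 has the single candidate 3 ⇒ r3c3=3.
Step 11. [r5c3∈{1}] only 1 remains possible at r5c3. So r5c3=1.
Step 12. [r4c2∈{6}] r4c2 is down to just 6 ⇒ r4c2=6.
Step 13. [r3c4∈{4}] nothing but 4 survives at r3c4 ⇒ r3c4=4.
Step 14. [r4c5∈{2}] r4c5 is down to just 2, so r4c5=2.
Step 15. [r5c5∈{3}] nothing but 3 survives at r5c5, so r5c5=3.
Step 16. [r2c3∈{5}] r2c3's peers cover all but 5. So r2c3=5.
Step 17. [r1c5∈{1}] r1c5 is down to just 1 ⇒ r1c5=1.
Step 18. [r6c3∈{6}] only 6 remains possible at r6c3 ⇒ r6c3=6.
Step 19. [r3c5∈{5}] r3c5 is down to just 5. So r3c5=5.
Step 20. [r2c6∈{2}] only 2 remains possible at r2c6, so r2c6=2.
Step 21. [r2c4∈{3}] r2c4's peers cover all but 3. So r2c4=3.
Step 22. [r1c6∈{4}] r1c6 has the single candidate 4 ⇒ r1c6=4.

Answer: 6 3 2 5 1 4 / 4 1 5 3 6 2 / 1 2 3 4 5 6 / 5 6 4 1 2 3 / 2 4 1 6 3 5 / 3 5 6 2 4 1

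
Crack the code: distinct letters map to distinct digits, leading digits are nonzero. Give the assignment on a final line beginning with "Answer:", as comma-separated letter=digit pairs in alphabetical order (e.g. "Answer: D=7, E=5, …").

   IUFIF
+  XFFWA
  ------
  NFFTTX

Step 1. [col 1: F + A ≡ X (mod 10)] X=5 is one option consistent with column 1 (F + A ≡ X (mod 10), carry-in 0) — take it ⇒ X=5.
Step 2. [N] N is the leading digit of a 6-digit sum of two 5-digit numbers; the final carry is exactly 1 ⇒ N=1.
Step 3. [col 1: F + A ≡ X (mod 10)] several values work for F in column 1 (F + A ≡ X (mod 10), carry-in 0); try F=3 ⇒ F=3.
Step 4. [col 1: F + A ≡ X (mod 10)] column 1 reads F+A+carry(0)=X with F=3, X=5; with digits 1,3,5 already taken and all letters distinct, the only value for A is 2. So A=2.
Step 5. [col 2: I + W ≡ T (mod 10)] several values work for W in column 2 (I + W ≡ T (mod 10), carry-in 0); try W=9. So W=9.
Step 6. [col 2: I + W ≡ T (mod 10)] several values work for I in column 2 (I + W ≡ T (mod 10), carry-in 0); try I=8, so I=8.
Step 7. [col 2: I + W ≡ T (mod 10)] in column 2 we have I+W≡T with carry-in 0; given I=8, W=9 and digits 1,2,3,5,8,9 already taken and all letters distinct, that pins T to 7. So T=7.
Step 8. [col 4: U + F ≡ F (mod 10)] from column 4 (F=3, carry-in 0, digits 1,2,3,5,7,8,9 already taken and all letters distinct): U must equal 0 ⇒ U=0.

Answer: A=2, F=3, I=8, N=1, T=7, U=0, W=9, X=5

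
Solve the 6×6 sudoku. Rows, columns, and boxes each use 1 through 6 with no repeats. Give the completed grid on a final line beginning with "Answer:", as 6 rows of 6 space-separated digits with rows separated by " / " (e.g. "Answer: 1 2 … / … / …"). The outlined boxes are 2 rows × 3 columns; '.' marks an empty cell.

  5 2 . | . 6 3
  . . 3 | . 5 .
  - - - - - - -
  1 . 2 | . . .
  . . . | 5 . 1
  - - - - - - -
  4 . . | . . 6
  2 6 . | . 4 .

Step 1. [r5c5∈{1,2,3}] r5c5 is the only open cell in col 5 admitting 1 ⇒ r5c5=1.
Step 2. [r5c2∈{3,5}] 3 has one home in box 5: r5c2. So r5c2=3.
Step 3. [r4c2∈{4}] r4c2 is down to just 4 ⇒ r4c2=4.
Step 4. [r3c4∈{3,4,6}] across row 3, 6 lands solely at r3c4 ⇒ r3c4=6.
Step 5. [r1c3∈{1,4}] r1c3 is the only open cell in col 3 admitting 4. So r1c3=4.
Step 6. [r2c4∈{1,2,4}] r2c4 is the only open cell in col 4 admitting 4. So r2c4=4.
Step 7. [r4c1∈{3,6}] in col 1, 3 fits only at r4c1. So r4c1=3.
Step 8. [r6c3∈{1,5}] r6c3 is the only open cell in row 6 admitting 1. So r6c3=1.
Step 9. [r2c2∈{1}] r2c2's peers cover all but 1. So r2c2=1.
Step 10. [r6c6∈{5}] nothing but 5 survives at r6c6 ⇒ r6c6=5.
Step 11. [r3c2∈{5}] r3c2 is down to just 5. So r3c2=5.
Step 12. [r4c5∈{2}] r4c5 is down to just 2. So r4c5=2.
Step 13. [r6c4∈{3}] r6c4 is down to just 3 ⇒ r6c4=3.
Step 14. [r5c4∈{2}] r5c4 is down to just 2. So r5c4=2.
Step 15. [r2c6∈{2}] only 2 remains possible at r2c6 ⇒ r2c6=2.
Step 16. [r4c3∈{6}] only 6 remains possible at r4c3, so r4c3=6.
Step 17. [r3c6∈{4}] r3c6 has the single candidate 4, so r3c6=4.
Step 18. [r3c5∈{3}] only 3 remains possible at r3c5, so r3c5=3.
Step 19. [r1c4∈{1}] only 1 remains possible at r1c4 ⇒ r1c4=1.
Step 20. [r5c3∈{5}] r5c3 is down to just 5. So r5c3=5.
Step 21. [r2c1∈{6}] r2c1's peers cover all but 6. So r2c1=6.

Answer: 5 2 4 1 6 3 / 6 1 3 4 5 2 / 1 5 2 6 3 4 / 3 4 6 5 2 1 / 4 3 5 2 1 6 / 2 6 1 3 4 5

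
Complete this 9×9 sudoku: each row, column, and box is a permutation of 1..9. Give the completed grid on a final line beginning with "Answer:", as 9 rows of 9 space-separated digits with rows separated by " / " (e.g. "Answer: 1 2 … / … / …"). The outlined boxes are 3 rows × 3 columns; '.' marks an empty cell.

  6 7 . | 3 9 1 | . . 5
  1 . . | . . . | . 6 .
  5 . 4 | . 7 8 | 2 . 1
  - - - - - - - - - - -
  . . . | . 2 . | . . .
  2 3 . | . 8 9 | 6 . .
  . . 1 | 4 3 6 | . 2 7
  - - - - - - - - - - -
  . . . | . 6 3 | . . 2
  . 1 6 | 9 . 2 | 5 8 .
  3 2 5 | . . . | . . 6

Step 1. [r1c8∈{4}] r1c8 is down to just 4. So r1c8=4.
Step 2. [r7c4∈{1,5,7,8}] 5 has one home in row 7: r7c4. So r7c4=5.
Step 3. [r3c2∈{9}] nothing but 9 survives at r3c2. So r3c2=9.
Step 4. [r2c2∈{8}] only 8 remains possible at r2c2 ⇒ r2c2=8.
Step 5. [r4c9∈{3,4,8,9}] r4c9 is the only open cell in col 9 admitting 8 ⇒ r4c9=8.
Step 6. [r6c7∈{9}] r6c7 is down to just 9. So r6c7=9.
Step 7. [r8c5∈{4}] r8c5's peers cover all but 4, so r8c5=4.
Step 8. [r5c3∈{7}] r5c3 has the single candidate 7 ⇒ r5c3=7.
Step 9. [r4c6∈{5,7}] 5 has one home in box 5: r4c6 ⇒ r4c6=5.
Step 10. [r9c7∈{1,4,7}] row 9 places 4 nowhere but r9c7, so r9c7=4.
Step 11. [r2c3∈{2,3}] col 3 places 3 nowhere but r2c3, so r2c3=3.
Step 12. [r9c8∈{1,7,9}] 9 has one home in row 9: r9c8 ⇒ r9c8=9.
Step 13. [r7c8∈{1,7}] in col 8, 7 fits only at r7c8 ⇒ r7c8=7.
Step 14. [r5c4∈{1}] nothing but 1 survives at r5c4. So r5c4=1.
Step 15. [r4c3∈{9}] r4c3 has the single candidate 9, so r4c3=9.
Step 16. [r4c8∈{1,3}] in col 8, 1 fits only at r4c8. So r4c8=1.
Step 17. [r7c1∈{4,8,9}] 9 has one home in row 7: r7c1, so r7c1=9.
Step 18. [r7c2∈{4}] r7c2 is down to just 4. So r7c2=4.
Step 19. [r4c4∈{7}] r4c4 is down to just 7, so r4c4=7.
Step 20. [r2c4∈{2}] r2c4 is down to just 2 ⇒ r2c4=2.
Step 21. [r1c7∈{8}] r1c7's peers cover all but 8 ⇒ r1c7=8.
Step 22. [r4c7∈{3}] r4c7's peers cover all but 3. So r4c7=3.
Step 23. [r5c8∈{5}] r5c8's peers cover all but 5 ⇒ r5c8=5.
Step 24. [r2c6∈{4}] r2c6 has the single candidate 4. So r2c6=4.
Step 25. [r5c9∈{4}] r5c9's peers cover all but 4 ⇒ r5c9=4.
Step 26. [r3c8∈{3}] only 3 remains possible at r3c8 ⇒ r3c8=3.
Step 27. [r9c6∈{7}] nothing but 7 survives at r9c6 ⇒ r9c6=7.
Step 28. [r1c3∈{2}] r1c3's peers cover all but 2 ⇒ r1c3=2.
Step 29. [r9c5∈{1}] r9c5 has the single candidate 1, so r9c5=1.
Step 30. [r4c2∈{6}] nothing but 6 survives at r4c2. So r4c2=6.
Step 31. [r2c7∈{7}] only 7 remains possible at r2c7, so r2c7=7.
Step 32. [r9c4∈{8}] nothing but 8 survives at r9c4 ⇒ r9c4=8.
Step 33. [r7c7∈{1}] r7c7 is down to just 1. So r7c7=1.
Step 34. [r2c5∈{5}] r2c5 has the single candidate 5 ⇒ r2c5=5.
Step 35. [r6c2∈{5}] nothing but 5 survives at r6c2. So r6c2=5.
Step 36. [r8c9∈{3}] r8c9 is down to just 3 ⇒ r8c9=3.
Step 37. [r3c4∈{6}] only 6 remains possible at r3c4, so r3c4=6.
Step 38. [r7c3∈{8}] nothing but 8 survives at r7c3 ⇒ r7c3=8.
Step 39. [r8c1∈{7}] r8c1's peers cover all but 7 ⇒ r8c1=7.
Step 40. [r6c1∈{8}] r6c1 is down to just 8, so r6c1=8.
Step 41. [r4c1∈{4}] r4c1 is down to just 4 ⇒ r4c1=4.
Step 42. [r2c9∈{9}] nothing but 9 survives at r2c9. So r2c9=9.

Answer: 6 7 2 3 9 1 8 4 5 / 1 8 3 2 5 4 7 6 9 / 5 9 4 6 7 8 2 3 1 / 4 6 9 7 2 5 3 1 8 / 2 3 7 1 8 9 6 5 4 / 8 5 1 4 3 6 9 2 7 / 9 4 8 5 6 3 1 7 2 / 7 1 6 9 4 2 5 8 3 / 3 2 5 8 1 7 4 9 6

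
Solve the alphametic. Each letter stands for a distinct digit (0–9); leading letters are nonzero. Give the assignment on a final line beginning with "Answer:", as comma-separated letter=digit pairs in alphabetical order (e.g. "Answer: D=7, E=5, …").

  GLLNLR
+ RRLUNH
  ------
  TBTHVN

Step 1. [col 1: R + H ≡ N (mod 10)] column 1 (R + H ≡ N (mod 10), carry-in 0) doesn't pin H yet; pick H=2 and continue. So H=2.
Step 2. [col 1: R + H ≡ N (mod 10)] several values work for R in column 1 (R + H ≡ N (mod 10), carry-in 0); try R=1, so R=1.
Step 3. [col 1: R + H ≡ N (mod 10)] in column 1 we have R+H≡N with carry-in 0; given R=1, H=2 and digits 1,2 already taken and all letters distinct, that pins N to 3 ⇒ N=3.
Step 4. [col 2: L + N ≡ V (mod 10)] column 2 (L + N ≡ V (mod 10), carry-in 0) doesn't pin L yet; pick L=7 and continue, so L=7.
Step 5. [col 2: L + N ≡ V (mod 10)] column 2: given L=7, N=3, carry-in 0, and digits 1,2,3,7 already taken and all letters distinct, L+N≡V (mod 10) forces V=0, so V=0.
Step 6. [col 3: N + U ≡ H (mod 10)] column 3 reads N+U+carry(1)=H with N=3, H=2; with digits 0,1,2,3,7 already taken and all letters distinct, the only value for U is 8 ⇒ U=8.
Step 7. [col 4: L + L ≡ T (mod 10)] column 4 reads L+L+carry(1)=T with L=7; with digits 0,1,2,3,7,8 already taken and all letters distinct, the only value for T is 5. So T=5.
Step 8. [col 5: L + R ≡ B (mod 10)] column 5 reads L+R+carry(1)=B with L=7, R=1; with digits 0,1,2,3,5,7,8 already taken and all letters distinct, the only value for B is 9, so B=9.
Step 9. [col 6: G + R ≡ T (mod 10)] from column 6 (R=1, T=5, carry-in 0, digits 0,1,2,3,5,7,8,9 already taken and all letters distinct): G must equal 4, so G=4.

Answer: B=9, G=4, H=2, L=7, N=3, R=1, T=5, U=8, V=0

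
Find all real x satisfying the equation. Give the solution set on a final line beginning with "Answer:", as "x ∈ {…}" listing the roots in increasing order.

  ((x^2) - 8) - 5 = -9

Step 1. [((x^2) - 8) - 5 = -9] -5 is outermost — add 5 both sides ⇒ sub: (x^2) - 8 = -4.
Step 2. [(x^2) - 8 = -4] add 8: x sits inside (… - 8), so sub: x^2 = 4.
Step 3. [x^2 = 4] √ both sides: 4 ≥ 0 gives two branches. So sqrt: x = 2 or -2.

Answer: x ∈ {-2, 2}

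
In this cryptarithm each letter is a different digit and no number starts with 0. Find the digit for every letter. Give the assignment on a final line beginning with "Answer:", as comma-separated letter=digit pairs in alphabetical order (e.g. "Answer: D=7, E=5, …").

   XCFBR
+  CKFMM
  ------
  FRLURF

Step 1. [col 1: R + M ≡ F (mod 10)] column 1 (R + M ≡ F (mod 10), carry-in 0) doesn't pin M yet; pick M=7 and continue, so M=7.
Step 2. [col 1: R + M ≡ F (mod 10)] column 1 (R + M ≡ F (mod 10), carry-in 0) doesn't pin R yet; pick R=4 and continue, so R=4.
Step 3. [col 1: R + M ≡ F (mod 10)] column 1 reads R+M+carry(0)=F with R=4, M=7; with digits 4,7 already taken and all letters distinct, the only value for F is 1. So F=1.
Step 4. [col 2: B + M ≡ R (mod 10)] from column 2 (M=7, R=4, carry-in 1, digits 1,4,7 already taken and all letters distinct): B must equal 6, so B=6.
Step 5. [col 3: F + F ≡ U (mod 10)] in column 3 we have F+F≡U with carry-in 1; given F=1 and digits 1,4,6,7 already taken and all letters distinct, that pins U to 3, so U=3.
Step 6. [col 4: C + K ≡ L (mod 10)] from column 4 (nothing yet, carry-in 0, digits 1,3,4,6,7 already taken and all letters distinct): L must equal 0 ⇒ L=0.
Step 7. [col 4: C + K ≡ L (mod 10)] C=8 is one option consistent with column 4 (C + K ≡ L (mod 10), carry-in 0) — take it. So C=8.
Step 8. [col 4: C + K ≡ L (mod 10)] in column 4 we have C+K≡L with carry-in 0; given C=8, L=0 and digits 0,1,3,4,6,7,8 already taken and all letters distinct, that pins K to 2, so K=2.
Step 9. [col 5: X + C ≡ R (mod 10)] column 5 reads X+C+carry(1)=R with C=8, R=4; with digits 0,1,2,3,4,6,7,8 already taken and all letters distinct, the only value for X is 5. So X=5.

Answer: B=6, C=8, F=1, K=2, L=0, M=7, R=4, U=3, X=5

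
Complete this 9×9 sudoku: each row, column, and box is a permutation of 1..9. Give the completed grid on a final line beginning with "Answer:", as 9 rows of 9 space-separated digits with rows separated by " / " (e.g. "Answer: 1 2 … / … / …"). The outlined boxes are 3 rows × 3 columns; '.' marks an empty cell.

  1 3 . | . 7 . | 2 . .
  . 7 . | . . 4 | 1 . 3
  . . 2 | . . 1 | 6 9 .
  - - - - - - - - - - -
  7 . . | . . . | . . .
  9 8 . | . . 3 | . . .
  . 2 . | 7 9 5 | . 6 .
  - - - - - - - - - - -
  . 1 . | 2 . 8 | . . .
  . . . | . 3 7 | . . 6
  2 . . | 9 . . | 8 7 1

Step 1. [r9c3∈{3,4,5,6}] r9c3 is the only open cell in row 9 admitting 3, so r9c3=3.
Step 2. [r2c3∈{5,6,8,9}] row 2 places 9 nowhere but r2c3 ⇒ r2c3=9.
Step 3. [r9c6∈{6}] only 6 remains possible at r9c6, so r9c6=6.
Step 4. [r4c2∈{4,5,6}] 6 has one home in col 2: r4c2 ⇒ r4c2=6.
Step 5. [r2c5∈{2,5,6,8}] in row 2, 2 fits only at r2c5 ⇒ r2c5=2.
Step 6. [r6c9∈{4,8}] in row 6, 8 fits only at r6c9. So r6c9=8.
Step 7. [r8c8∈{2,4,5}] row 8 places 2 nowhere but r8c8, so r8c8=2.
Step 8. [r5c9∈{2,4,5,7}] in row 5, 2 fits only at r5c9, so r5c9=2.
Step 9. [r8c4∈{1,4,5}] 1 has one home in row 8: r8c4. So r8c4=1.
Step 10. [r8c2∈{4,5,9}] col 2 places 9 nowhere but r8c2 ⇒ r8c2=9.
Step 11. [r7c3∈{4,5,6,7}] 7 has one home in row 7: r7c3. So r7c3=7.
Step 12. [r1c3∈{4,5,6,8}] 6 has one home in col 3: r1c3. So r1c3=6.
Step 13. [r8c3∈{4,5,8}] r8c3 is the only open cell in col 3 admitting 8 ⇒ r8c3=8.
Step 14. [r6c3∈{1,4}] row 6 places 1 nowhere but r6c3 ⇒ r6c3=1.
Step 15. [r2c4∈{5,6,8}] across row 2, 6 lands solely at r2c4. So r2c4=6.
Step 16. [r5c4∈{4}] nothing but 4 survives at r5c4. So r5c4=4.
Step 17. [r4c3∈{4,5}] in col 3, 4 fits only at r4c3. So r4c3=4.
Step 18. [r6c7∈{3,4}] across row 6, 4 lands solely at r6c7, so r6c7=4.
Step 19. [r8c7∈{5}] r8c7's peers cover all but 5. So r8c7=5.
Step 20. [r4c4∈{8}] r4c4 has the single candidate 8. So r4c4=8.
Step 21. [r1c4∈{5}] only 5 remains possible at r1c4 ⇒ r1c4=5.
Step 22. [r8c1∈{4}] only 4 remains possible at r8c1. So r8c1=4.
Step 23. [r1c9∈{4}] only 4 remains possible at r1c9. So r1c9=4.
Step 24. [r9c2∈{5}] r9c2 is down to just 5. So r9c2=5.
Step 25. [r4c5∈{1}] only 1 remains possible at r4c5, so r4c5=1.
Step 26. [r7c8∈{3,4}] 4 has one home in col 8: r7c8 ⇒ r7c8=4.
Step 27. [r7c7∈{3,9}] row 7 places 3 nowhere but r7c7 ⇒ r7c7=3.
Step 28. [r4c8∈{3,5}] r4c8 is the only open cell in row 4 admitting 3, so r4c8=3.
Step 29. [r4c9∈{5,9}] in row 4, 5 fits only at r4c9, so r4c9=5.
Step 30. [r3c1∈{5,8}] 5 has one home in row 3: r3c1. So r3c1=5.
Step 31. [r1c8∈{8}] nothing but 8 survives at r1c8, so r1c8=8.
Step 32. [r4c7∈{9}] only 9 remains possible at r4c7. So r4c7=9.
Step 33. [r9c5∈{4}] r9c5's peers cover all but 4. So r9c5=4.
Step 34. [r3c9∈{7}] r3c9's peers cover all but 7, so r3c9=7.
Step 35. [r2c8∈{5}] r2c8 has the single candidate 5. So r2c8=5.
Step 36. [r2c1∈{8}] r2c1's peers cover all but 8 ⇒ r2c1=8.
Step 37. [r5c7∈{7}] r5c7's peers cover all but 7. So r5c7=7.
Step 38. [r1c6∈{9}] only 9 remains possible at r1c6. So r1c6=9.
Step 39. [r4c6∈{2}] r4c6 is down to just 2 ⇒ r4c6=2.
Step 40. [r6c1∈{3}] nothing but 3 survives at r6c1. So r6c1=3.
Step 41. [r3c4∈{3}] r3c4 has the single candidate 3. So r3c4=3.
Step 42. [r7c9∈{9}] r7c9 is down to just 9, so r7c9=9.
Step 43. [r3c5∈{8}] r3c5's peers cover all but 8. So r3c5=8.
Step 44. [r3c2∈{4}] r3c2 is down to just 4. So r3c2=4.
Step 45. [r7c1∈{6}] nothing but 6 survives at r7c1 ⇒ r7c1=6.
Step 46. [r5c3∈{5}] r5c3 has the single candidate 5, so r5c3=5.
Step 47. [r7c5∈{5}] r7c5 has the single candidate 5 ⇒ r7c5=5.
Step 48. [r5c5∈{6}] r5c5 has the single candidate 6 ⇒ r5c5=6.
Step 49. [r5c8∈{1}] r5c8's peers cover all but 1 ⇒ r5c8=1.

Answer: 1 3 6 5 7 9 2 8 4 / 8 7 9 6 2 4 1 5 3 / 5 4 2 3 8 1 6 9 7 / 7 6 4 8 1 2 9 3 5 / 9 8 5 4 6 3 7 1 2 / 3 2 1 7 9 5 4 6 8 / 6 1 7 2 5 8 3 4 9 / 4 9 8 1 3 7 5 2 6 / 2 5 3 9 4 6 8 7 1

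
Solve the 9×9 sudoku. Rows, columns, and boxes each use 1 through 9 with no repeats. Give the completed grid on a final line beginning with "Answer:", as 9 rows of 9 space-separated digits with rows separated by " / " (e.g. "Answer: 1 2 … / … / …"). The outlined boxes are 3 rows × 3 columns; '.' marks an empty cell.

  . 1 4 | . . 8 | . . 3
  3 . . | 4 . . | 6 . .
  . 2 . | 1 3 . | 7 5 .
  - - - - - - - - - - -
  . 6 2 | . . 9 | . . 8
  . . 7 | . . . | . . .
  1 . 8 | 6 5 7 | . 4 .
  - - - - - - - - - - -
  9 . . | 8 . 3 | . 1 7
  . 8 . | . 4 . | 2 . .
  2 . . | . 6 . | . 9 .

Step 1. [r1c7∈{9}] nothing but 9 survives at r1c7, so r1c7=9.
Step 2. [r6c7∈{3}] only 3 remains possible at r6c7, so r6c7=3.
Step 3. [r5c2∈{3,4,5,9}] r5c2 is the only open cell in box 4 admitting 3 ⇒ r5c2=3.
Step 4. [r1c8∈{2}] r1c8 has the single candidate 2, so r1c8=2.
Step 5. [r1c1∈{5,6,7}] across row 1, 6 lands solely at r1c1, so r1c1=6.
Step 6. [r5c9∈{1,2,5,6,9}] r5c9 is the only open cell in row 5 admitting 9. So r5c9=9.
Step 7. [r2c5∈{2,7,9}] across col 5, 9 lands solely at r2c5. So r2c5=9.
Step 8. [r2c3∈{5}] r2c3 has the single candidate 5, so r2c3=5.
Step 9. [r4c5∈{1}] r4c5's peers cover all but 1 ⇒ r4c5=1.
Step 10. [r4c7∈{5}] r4c7's peers cover all but 5. So r4c7=5.
Step 11. [r7c7∈{4}] r7c7's peers cover all but 4 ⇒ r7c7=4.
Step 12. [r9c9∈{5}] r9c9 has the single candidate 5, so r9c9=5.
Step 13. [r9c4∈{7}] r9c4's peers cover all but 7 ⇒ r9c4=7.
Step 14. [r8c6∈{1,5}] col 6 places 5 nowhere but r8c6. So r8c6=5.
Step 15. [r8c3∈{1,3,6}] 1 has one home in row 8: r8c3 ⇒ r8c3=1.
Step 16. [r5c4∈{2}] r5c4 has the single candidate 2 ⇒ r5c4=2.
Step 17. [r4c1∈{4}] r4c1's peers cover all but 4, so r4c1=4.
Step 18. [r8c9∈{6}] only 6 remains possible at r8c9, so r8c9=6.
Step 19. [r2c9∈{1}] r2c9 is down to just 1, so r2c9=1.
Step 20. [r9c2∈{4}] r9c2 is down to just 4 ⇒ r9c2=4.
Step 21. [r6c2∈{9}] r6c2 is down to just 9 ⇒ r6c2=9.
Step 22. [r3c6∈{6}] r3c6 is down to just 6, so r3c6=6.
Step 23. [r3c9∈{4}] nothing but 4 survives at r3c9. So r3c9=4.
Step 24. [r9c3∈{3}] r9c3's peers cover all but 3 ⇒ r9c3=3.
Step 25. [r4c4∈{3}] r4c4 has the single candidate 3, so r4c4=3.
Step 26. [r5c8∈{6}] r5c8 is down to just 6 ⇒ r5c8=6.
Step 27. [r5c6∈{4}] nothing but 4 survives at r5c6. So r5c6=4.
Step 28. [r5c1∈{5}] r5c1 has the single candidate 5, so r5c1=5.
Step 29. [r7c2∈{5}] only 5 remains possible at r7c2. So r7c2=5.
Step 30. [r5c5∈{8}] only 8 remains possible at r5c5, so r5c5=8.
Step 31. [r8c4∈{9}] only 9 remains possible at r8c4 ⇒ r8c4=9.
Step 32. [r8c8∈{3}] r8c8 is down to just 3 ⇒ r8c8=3.
Step 33. [r7c3∈{6}] r7c3 is down to just 6, so r7c3=6.
Step 34. [r8c1∈{7}] nothing but 7 survives at r8c1 ⇒ r8c1=7.
Step 35. [r7c5∈{2}] r7c5 is down to just 2. So r7c5=2.
Step 36. [r2c8∈{8}] r2c8 is down to just 8, so r2c8=8.
Step 37. [r1c5∈{7}] nothing but 7 survives at r1c5 ⇒ r1c5=7.
Step 38. [r2c6∈{2}] r2c6's peers cover all but 2 ⇒ r2c6=2.
Step 39. [r3c3∈{9}] only 9 remains possible at r3c3 ⇒ r3c3=9.
Step 40. [r4c8∈{7}] r4c8 is down to just 7, so r4c8=7.
Step 41. [r5c7∈{1}] r5c7's peers cover all but 1, so r5c7=1.
Step 42. [r3c1∈{8}] nothing but 8 survives at r3c1 ⇒ r3c1=8.
Step 43. [r9c6∈{1}] r9c6 has the single candidate 1 ⇒ r9c6=1.
Step 44. [r6c9∈{2}] r6c9 is down to just 2 ⇒ r6c9=2.
Step 45. [r9c7∈{8}] nothing but 8 survives at r9c7, so r9c7=8.
Step 46. [r2c2∈{7}] only 7 remains possible at r2c2. So r2c2=7.
Step 47. [r1c4∈{5}] only 5 remains possible at r1c4 ⇒ r1c4=5.

Answer: 6 1 4 5 7 8 9 2 3 / 3 7 5 4 9 2 6 8 1 / 8 2 9 1 3 6 7 5 4 / 4 6 2 3 1 9 5 7 8 / 5 3 7 2 8 4 1 6 9 / 1 9 8 6 5 7 3 4 2 / 9 5 6 8 2 3 4 1 7 / 7 8 1 9 4 5 2 3 6 / 2 4 3 7 6 1 8 9 5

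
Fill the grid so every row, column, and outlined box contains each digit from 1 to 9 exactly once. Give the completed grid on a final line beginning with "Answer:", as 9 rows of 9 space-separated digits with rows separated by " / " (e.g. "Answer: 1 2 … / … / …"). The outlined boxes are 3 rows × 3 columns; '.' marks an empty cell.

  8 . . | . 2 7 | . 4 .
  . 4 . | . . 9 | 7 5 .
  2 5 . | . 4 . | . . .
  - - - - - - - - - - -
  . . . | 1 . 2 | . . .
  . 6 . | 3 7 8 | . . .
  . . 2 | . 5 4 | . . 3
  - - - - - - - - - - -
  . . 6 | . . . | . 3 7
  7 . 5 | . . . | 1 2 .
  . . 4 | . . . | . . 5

Step 1. [r4c3∈{3,7,8,9}] across col 3, 8 lands solely at r4c3 ⇒ r4c3=8.
Step 2. [r2c1∈{1,3,6}] col 1 places 6 nowhere but r2c1, so r2c1=6.
Step 3. [r2c4∈{8}] only 8 remains possible at r2c4, so r2c4=8.
Step 4. [r3c4∈{6}] r3c4's peers cover all but 6 ⇒ r3c4=6.
Step 5. [r6c4∈{9}] r6c4 is down to just 9 ⇒ r6c4=9.
Step 6. [r6c1∈{1}] r6c1 is down to just 1, so r6c1=1.
Step 7. [r7c1∈{9}] r7c1's peers cover all but 9 ⇒ r7c1=9.
Step 8. [r5c3∈{9}] only 9 remains possible at r5c3 ⇒ r5c3=9.
Step 9. [r9c1∈{3}] only 3 remains possible at r9c1 ⇒ r9c1=3.
Step 10. [r4c5∈{6}] r4c5 has the single candidate 6 ⇒ r4c5=6.
Step 11. [r8c2∈{8}] nothing but 8 survives at r8c2 ⇒ r8c2=8.
Step 12. [r3c9∈{1,8,9}] across col 9, 8 lands solely at r3c9 ⇒ r3c9=8.
Step 13. [r1c2∈{1,3,9}] across col 2, 9 lands solely at r1c2, so r1c2=9.
Step 14. [r5c7∈{2,4,5}] across col 7, 2 lands solely at r5c7 ⇒ r5c7=2.
Step 15. [r4c7∈{4,5,9}] in col 7, 5 fits only at r4c7, so r4c7=5.
Step 16. [r7c7∈{4,8}] r7c7 is the only open cell in col 7 admitting 4 ⇒ r7c7=4.
Step 17. [r3c3∈{1,3,7}] r3c3 is the only open cell in row 3 admitting 7, so r3c3=7.
Step 18. [r7c6∈{1,5}] across col 6, 5 lands solely at r7c6. So r7c6=5.
Step 19. [r4c1∈{4}] r4c1 is down to just 4 ⇒ r4c1=4.
Step 20. [r7c4∈{2}] r7c4 has the single candidate 2. So r7c4=2.
Step 21. [r7c2∈{1}] r7c2 has the single candidate 1. So r7c2=1.
Step 22. [r5c8∈{1}] r5c8 has the single candidate 1 ⇒ r5c8=1.
Step 23. [r3c6∈{1,3}] in row 3, 1 fits only at r3c6, so r3c6=1.
Step 24. [r3c8∈{9}] r3c8 is down to just 9 ⇒ r3c8=9.
Step 25. [r9c7∈{6,8,9}] r9c7 is the only open cell in col 7 admitting 9 ⇒ r9c7=9.
Step 26. [r9c8∈{6,8}] across box 9, 8 lands solely at r9c8, so r9c8=8.
Step 27. [r8c9∈{6}] nothing but 6 survives at r8c9 ⇒ r8c9=6.
Step 28. [r2c5∈{3}] only 3 remains possible at r2c5, so r2c5=3.
Step 29. [r1c9∈{1}] nothing but 1 survives at r1c9. So r1c9=1.
Step 30. [r6c2∈{7}] only 7 remains possible at r6c2 ⇒ r6c2=7.
Step 31. [r1c7∈{3,6}] across row 1, 6 lands solely at r1c7 ⇒ r1c7=6.
Step 32. [r4c9∈{9}] r4c9 is down to just 9. So r4c9=9.
Step 33. [r5c9∈{4}] r5c9's peers cover all but 4, so r5c9=4.
Step 34. [r1c4∈{5}] only 5 remains possible at r1c4, so r1c4=5.
Step 35. [r9c4∈{7}] r9c4's peers cover all but 7. So r9c4=7.
Step 36. [r6c8∈{6}] nothing but 6 survives at r6c8, so r6c8=6.
Step 37. [r1c3∈{3}] r1c3 is down to just 3, so r1c3=3.
Step 38. [r9c2∈{2}] r9c2 has the single candidate 2, so r9c2=2.
Step 39. [r7c5∈{8}] r7c5's peers cover all but 8, so r7c5=8.
Step 40. [r3c7∈{3}] r3c7 has the single candidate 3. So r3c7=3.
Step 41. [r8c5∈{9}] r8c5 is down to just 9, so r8c5=9.
Step 42. [r2c3∈{1}] nothing but 1 survives at r2c3, so r2c3=1.
Step 43. [r9c6∈{6}] r9c6's peers cover all but 6. So r9c6=6.
Step 44. [r8c6∈{3}] only 3 remains possible at r8c6 ⇒ r8c6=3.
Step 45. [r9c5∈{1}] only 1 remains possible at r9c5. So r9c5=1.
Step 46. [r4c8∈{7}] nothing but 7 survives at r4c8 ⇒ r4c8=7.
Step 47. [r4c2∈{3}] r4c2 has the single candidate 3. So r4c2=3.
Step 48. [r5c1∈{5}] r5c1's peers cover all but 5 ⇒ r5c1=5.
Step 49. [r2c9∈{2}] only 2 remains possible at r2c9 ⇒ r2c9=2.
Step 50. [r6c7∈{8}] r6c7's peers cover all but 8, so r6c7=8.
Step 51. [r8c4∈{4}] r8c4 has the single candidate 4, so r8c4=4.

Answer: 8 9 3 5 2 7 6 4 1 / 6 4 1 8 3 9 7 5 2 / 2 5 7 6 4 1 3 9 8 / 4 3 8 1 6 2 5 7 9 / 5 6 9 3 7 8 2 1 4 / 1 7 2 9 5 4 8 6 3 / 9 1 6 2 8 5 4 3 7 / 7 8 5 4 9 3 1 2 6 / 3 2 4 7 1 6 9 8 5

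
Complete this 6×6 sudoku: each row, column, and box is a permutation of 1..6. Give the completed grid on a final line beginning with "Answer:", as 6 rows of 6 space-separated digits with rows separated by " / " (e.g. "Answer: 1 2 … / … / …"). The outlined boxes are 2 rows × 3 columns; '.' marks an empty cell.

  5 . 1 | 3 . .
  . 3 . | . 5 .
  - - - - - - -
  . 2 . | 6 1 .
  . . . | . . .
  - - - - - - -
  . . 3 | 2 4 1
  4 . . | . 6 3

Step 1. [r5c2∈{5,6}] across row 5, 5 lands solely at r5c2, so r5c2=5.
Step 2. [r4c1∈{1,3,6}] r4c1 is the only open cell in col 1 admitting 1 ⇒ r4c1=1.
Step 3. [r1c5∈{2}] r1c5's peers cover all but 2. So r1c5=2.
Step 4. [r4c6∈{2,4,5}] in row 4, 2 fits only at r4c6, so r4c6=2.
Step 5. [r3c6∈{4,5}] 5 has one home in col 6: r3c6 ⇒ r3c6=5.
Step 6. [r3c3∈{4}] r3c3 has the single candidate 4 ⇒ r3c3=4.
Step 7. [r2c1∈{2,6}] 2 has one home in col 1: r2c1, so r2c1=2.
Step 8. [r2c3∈{6}] only 6 remains possible at r2c3, so r2c3=6.
Step 9. [r2c6∈{4}] only 4 remains possible at r2c6. So r2c6=4.
Step 10. [r6c2∈{1}] nothing but 1 survives at r6c2 ⇒ r6c2=1.
Step 11. [r6c4∈{5}] r6c4's peers cover all but 5 ⇒ r6c4=5.
Step 12. [r4c4∈{4}] nothing but 4 survives at r4c4, so r4c4=4.
Step 13. [r3c1∈{3}] r3c1's peers cover all but 3 ⇒ r3c1=3.
Step 14. [r2c4∈{1}] r2c4 is down to just 1 ⇒ r2c4=1.
Step 15. [r4c3∈{5}] r4c3 is down to just 5. So r4c3=5.
Step 16. [r4c5∈{3}] r4c5's peers cover all but 3, so r4c5=3.
Step 17. [r4c2∈{6}] r4c2 has the single candidate 6, so r4c2=6.
Step 18. [r1c6∈{6}] only 6 remains possible at r1c6. So r1c6=6.
Step 19. [r1c2∈{4}] nothing but 4 survives at r1c2 ⇒ r1c2=4.
Step 20. [r5c1∈{6}] nothing but 6 survives at r5c1, so r5c1=6.
Step 21. [r6c3∈{2}] r6c3 has the single candidate 2. So r6c3=2.

Answer: 5 4 1 3 2 6 / 2 3 6 1 5 4 / 3 2 4 6 1 5 / 1 6 5 4 3 2 / 6 5 3 2 4 1 / 4 1 2 5 6 3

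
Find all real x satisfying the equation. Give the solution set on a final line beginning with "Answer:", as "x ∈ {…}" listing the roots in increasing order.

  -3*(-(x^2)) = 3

Step 1. [-3*(-(x^2)) = 3] -3·(inner) — divide through by -3, so div: -(x^2) = -1.
Step 2. [-(x^2) = -1] leading − — multiply by −1. So neg: x^2 = 1.
Step 3. [x^2 = 1] √ both sides: 1 ≥ 0 gives two branches. So sqrt: x = 1 or -1.

Answer: x ∈ {-1, 1}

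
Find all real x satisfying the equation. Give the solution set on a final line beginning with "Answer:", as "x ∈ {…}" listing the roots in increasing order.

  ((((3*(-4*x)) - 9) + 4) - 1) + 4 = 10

Step 1. [((((3*(-4*x)) - 9) + 4) - 1) + 4 = 10] peel the +4: subtract 4 from each side ⇒ sub: (((3*(-4*x)) - 9) + 4) - 1 = 6.
Step 2. [(((3*(-4*x)) - 9) + 4) - 1 = 6] add 1: x sits inside (… - 1), so sub: ((3*(-4*x)) - 9) + 4 = 7.
Step 3. [((3*(-4*x)) - 9) + 4 = 7] peel the +4: subtract 4 from each side. So sub: (3*(-4*x)) - 9 = 3.
Step 4. [(3*(-4*x)) - 9 = 3] common factor 3 (LHS and 3) — divide through. So factor: (-4*x) - 3 = 1.
Step 5. [(-4*x) - 3 = 1] peel the -3: add 3 from each side, so sub: -4*x = 4.
Step 6. [-4*x = 4] divide by the outer -4. So div: x = -1.

Answer: x ∈ {-1}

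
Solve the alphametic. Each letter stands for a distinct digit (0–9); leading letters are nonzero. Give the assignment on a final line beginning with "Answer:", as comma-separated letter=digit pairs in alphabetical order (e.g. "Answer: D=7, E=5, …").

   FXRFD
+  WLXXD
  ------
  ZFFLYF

Step 1. [col 1: D + D ≡ F (mod 10)] D=7 is one option consistent with column 1 (D + D ≡ F (mod 10), carry-in 0) — take it. So D=7.
Step 2. [col 1: D + D ≡ F (mod 10)] column 1: given D=7, carry-in 0, and digits 7 already taken and all letters distinct, D+D≡F (mod 10) forces F=4. So F=4.
Step 3. [col 2: F + X ≡ Y (mod 10)] column 2 (F + X ≡ Y (mod 10), carry-in 1) doesn't pin Y yet; pick Y=3 and continue ⇒ Y=3.
Step 4. [Z] Z is the leading digit of a 6-digit sum of two 5-digit numbers; the final carry is exactly 1 ⇒ Z=1.
Step 5. [col 2: F + X ≡ Y (mod 10)] column 2: given F=4, Y=3, carry-in 1, and digits 1,3,4,7 already taken and all letters distinct, F+X≡Y (mod 10) forces X=8. So X=8.
Step 6. [col 3: R + X ≡ L (mod 10)] L=5 is one option consistent with column 3 (R + X ≡ L (mod 10), carry-in 1) — take it. So L=5.
Step 7. [col 3: R + X ≡ L (mod 10)] from column 3 (X=8, L=5, carry-in 1, digits 1,3,4,5,7,8 already taken and all letters distinct): R must equal 6, so R=6.
Step 8. [col 5: F + W ≡ F (mod 10)] column 5: given F=4, carry-in 1, and digits 1,3,4,5,6,7,8 already taken and all letters distinct, F+W≡F (mod 10) forces W=9 ⇒ W=9.

Answer: D=7, F=4, L=5, R=6, W=9, X=8, Y=3, Z=1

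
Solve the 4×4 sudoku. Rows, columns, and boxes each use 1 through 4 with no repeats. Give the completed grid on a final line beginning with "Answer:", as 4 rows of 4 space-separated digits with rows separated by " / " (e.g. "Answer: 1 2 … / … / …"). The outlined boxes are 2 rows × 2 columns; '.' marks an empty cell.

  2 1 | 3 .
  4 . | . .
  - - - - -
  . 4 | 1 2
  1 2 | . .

Step 1. [r4c4∈{3,4}] row 4 places 3 nowhere but r4c4, so r4c4=3.
Step 2. [r4c3∈{4}] r4c3 has the single candidate 4. So r4c3=4.
Step 3. [r3c1∈{3}] r3c1's peers cover all but 3. So r3c1=3.
Step 4. [r2c3∈{2}] r2c3's peers cover all but 2, so r2c3=2.
Step 5. [r2c2∈{3}] nothing but 3 survives at r2c2 ⇒ r2c2=3.
Step 6. [r1c4∈{4}] r1c4 is down to just 4. So r1c4=4.
Step 7. [r2c4∈{1}] r2c4 is down to just 1. So r2c4=1.

Answer: 2 1 3 4 / 4 3 2 1 / 3 4 1 2 / 1 2 4 3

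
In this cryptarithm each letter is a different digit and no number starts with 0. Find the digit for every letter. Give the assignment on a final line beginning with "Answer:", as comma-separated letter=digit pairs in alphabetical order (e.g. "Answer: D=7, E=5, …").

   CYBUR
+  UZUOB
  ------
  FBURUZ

Step 1. [F] the sum has 6 digits but both addends have 5; that extra leading digit F is the final carry, namely 1 ⇒ F=1.
Step 2. [col 1: R + B ≡ Z (mod 10)] column 1 (R + B ≡ Z (mod 10), carry-in 0) doesn't pin Z yet; pick Z=7 and continue. So Z=7.
Step 3. [col 1: R + B ≡ Z (mod 10)] column 1 (R + B ≡ Z (mod 10), carry-in 0) doesn't pin B yet; pick B=2 and continue. So B=2.
Step 4. [col 1: R + B ≡ Z (mod 10)] in column 1 we have R+B≡Z with carry-in 0; given B=2, Z=7 and digits 1,2,7 already taken and all letters distinct, that pins R to 5. So R=5.
Step 5. [col 2: U + O ≡ U (mod 10)] from column 2 (nothing yet, carry-in 0, digits 1,2,5,7 already taken and all letters distinct): O must equal 0. So O=0.
Step 6. [col 2: U + O ≡ U (mod 10)] several values work for U in column 2 (U + O ≡ U (mod 10), carry-in 0); try U=3 ⇒ U=3.
Step 7. [col 4: Y + Z ≡ U (mod 10)] column 4 reads Y+Z+carry(0)=U with Z=7, U=3; with digits 0,1,2,3,5,7 already taken and all letters distinct, the only value for Y is 6. So Y=6.
Step 8. [col 5: C + U ≡ B (mod 10)] in column 5 we have C+U≡B with carry-in 1; given U=3, B=2 and digits 0,1,2,3,5,6,7 already taken and all letters distinct, that pins C to 8, so C=8.

Answer: B=2, C=8, F=1, O=0, R=5, U=3, Y=6, Z=7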